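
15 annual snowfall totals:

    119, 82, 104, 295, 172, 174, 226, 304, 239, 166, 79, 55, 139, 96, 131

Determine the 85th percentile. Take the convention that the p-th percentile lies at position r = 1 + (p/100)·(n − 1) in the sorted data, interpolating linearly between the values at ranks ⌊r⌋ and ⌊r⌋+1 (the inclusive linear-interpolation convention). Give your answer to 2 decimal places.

Sorted: 55, 79, 82, 96, 104, 119, 131, 139, 166, 172, 174, 226, 239, 295, 304.
n = 15.
r = 1 + (85/100)·(15 − 1) = 1 + 11.9 = 12.9.
Rank 12 is 226 and rank 13 is 239.
Interpolate: 226 + 0.9·(239 − 226) = 226 + 0.9·13 = 237.7.

237.70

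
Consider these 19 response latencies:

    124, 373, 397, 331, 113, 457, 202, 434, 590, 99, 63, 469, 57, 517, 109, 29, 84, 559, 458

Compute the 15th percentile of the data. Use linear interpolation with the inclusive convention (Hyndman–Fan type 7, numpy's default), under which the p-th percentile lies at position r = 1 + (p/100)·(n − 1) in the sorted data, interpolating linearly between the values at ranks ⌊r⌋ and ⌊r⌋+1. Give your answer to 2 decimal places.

77.70

Sorted: 29, 57, 63, 84, 99, 109, 113, 124, 202, 331, 373, 397, 434, 457, 458, 469, 517, 559, 590.
n = 19.
r = 1 + (15/100)·(19 − 1) = 1 + 2.7 = 3.7.
Rank 3 is 63 and rank 4 is 84.
Interpolate: 63 + 0.7·(84 − 63) = 63 + 0.7·21 = 77.7.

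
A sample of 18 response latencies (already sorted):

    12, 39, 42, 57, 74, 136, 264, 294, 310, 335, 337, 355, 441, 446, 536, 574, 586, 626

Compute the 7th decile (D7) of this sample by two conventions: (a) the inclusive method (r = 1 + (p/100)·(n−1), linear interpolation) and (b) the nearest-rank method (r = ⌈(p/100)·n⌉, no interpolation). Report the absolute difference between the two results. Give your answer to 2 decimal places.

8.60

n = 18.
(a) r = 12.9; between ranks 12 (355) and 13 (441): 432.4.
(b) the nearest-rank method: rank 13 → 441.
|432.4 − 441| = 8.6.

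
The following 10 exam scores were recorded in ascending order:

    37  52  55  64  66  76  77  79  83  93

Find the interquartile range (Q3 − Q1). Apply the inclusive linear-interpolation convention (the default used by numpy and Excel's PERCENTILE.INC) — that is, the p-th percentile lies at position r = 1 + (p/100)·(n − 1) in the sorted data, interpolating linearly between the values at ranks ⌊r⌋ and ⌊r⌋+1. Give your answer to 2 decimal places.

21.25

n = 10.
P25: r = 3.25; ranks 3–4 are 55, 64; interpolating gives 57.25.
P75: r = 7.75; ranks 7–8 are 77, 79; interpolating gives 78.5.
Difference: 78.5 − 57.25 = 21.25.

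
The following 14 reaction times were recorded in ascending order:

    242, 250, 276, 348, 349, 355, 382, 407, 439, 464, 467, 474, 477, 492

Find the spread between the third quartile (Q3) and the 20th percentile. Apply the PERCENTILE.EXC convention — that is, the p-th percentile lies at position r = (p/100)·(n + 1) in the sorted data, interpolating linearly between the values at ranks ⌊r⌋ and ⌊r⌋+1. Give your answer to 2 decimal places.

n = 14.
P20: r = 3 (integer) → 276.
P75: r = 11.25; ranks 11–12 are 467, 474; interpolating gives 468.75.
Difference: 468.75 − 276 = 192.75.

192.75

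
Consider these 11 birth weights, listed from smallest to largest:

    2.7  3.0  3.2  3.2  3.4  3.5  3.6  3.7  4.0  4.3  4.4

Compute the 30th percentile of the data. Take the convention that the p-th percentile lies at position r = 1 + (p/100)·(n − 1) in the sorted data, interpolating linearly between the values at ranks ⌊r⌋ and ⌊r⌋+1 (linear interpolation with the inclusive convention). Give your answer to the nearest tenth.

n = 11.
r = 1 + (30/100)·(11 − 1) = 1 + 3 = 4.
r is an integer, so P30 is the value at rank 4: 3.2.

3.2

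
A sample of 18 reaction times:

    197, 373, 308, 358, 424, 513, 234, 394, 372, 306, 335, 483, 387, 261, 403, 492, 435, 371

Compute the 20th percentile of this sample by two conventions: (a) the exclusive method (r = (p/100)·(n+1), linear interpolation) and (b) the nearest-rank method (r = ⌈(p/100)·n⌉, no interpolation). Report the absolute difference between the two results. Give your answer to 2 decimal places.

9.00

Sorted: 197, 234, 261, 306, 308, 335, 358, 371, 372, 373, 387, 394, 403, 424, 435, 483, 492, 513.
n = 18.
(a) r = 3.8; between ranks 3 (261) and 4 (306): 297.
(b) the nearest-rank method: rank 4 → 306.
|297 − 306| = 9.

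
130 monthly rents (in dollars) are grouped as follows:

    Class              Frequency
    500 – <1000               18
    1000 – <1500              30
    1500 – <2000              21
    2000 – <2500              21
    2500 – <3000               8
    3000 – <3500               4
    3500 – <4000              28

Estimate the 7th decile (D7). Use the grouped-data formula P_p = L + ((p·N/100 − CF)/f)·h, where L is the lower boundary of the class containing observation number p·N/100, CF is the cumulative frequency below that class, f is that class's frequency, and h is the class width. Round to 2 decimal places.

N = 130; target position k = 70/100 · 130 = 91.
Cumulative frequencies: 18, 48, 69, 90, 98, 102, 130.
Observation 91 falls in the class 2500 – <3000.
L = 2500, CF = 90, f = 8, h = 500.
P70 = 2500 + ((91 − 90)/8)·500 = 2500 + 62.5 = 2562.5.

2562.50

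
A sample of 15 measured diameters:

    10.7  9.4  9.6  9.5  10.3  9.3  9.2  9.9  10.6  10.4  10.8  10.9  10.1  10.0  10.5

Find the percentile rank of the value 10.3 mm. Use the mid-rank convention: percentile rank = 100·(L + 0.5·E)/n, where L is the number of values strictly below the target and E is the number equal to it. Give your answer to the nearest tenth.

Sorted: 9.2, 9.3, 9.4, 9.5, 9.6, 9.9, 10.0, 10.1, 10.3, 10.4, 10.5, 10.6, 10.7, 10.8, 10.9.
Count below 10.3: L = 8; count equal: E = 1; n = 15.
Percentile rank = 100·(8 + 0.5·1)/15 = 100·8.5/15 = 56.67.

56.7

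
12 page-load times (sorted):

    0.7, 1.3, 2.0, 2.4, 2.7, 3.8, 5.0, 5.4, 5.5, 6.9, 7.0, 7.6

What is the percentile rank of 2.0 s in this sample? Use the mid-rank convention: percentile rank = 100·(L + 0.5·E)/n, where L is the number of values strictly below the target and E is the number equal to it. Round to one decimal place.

20.8

Count below 2.0: L = 2; count equal: E = 1; n = 12.
Percentile rank = 100·(2 + 0.5·1)/12 = 100·2.5/12 = 20.83.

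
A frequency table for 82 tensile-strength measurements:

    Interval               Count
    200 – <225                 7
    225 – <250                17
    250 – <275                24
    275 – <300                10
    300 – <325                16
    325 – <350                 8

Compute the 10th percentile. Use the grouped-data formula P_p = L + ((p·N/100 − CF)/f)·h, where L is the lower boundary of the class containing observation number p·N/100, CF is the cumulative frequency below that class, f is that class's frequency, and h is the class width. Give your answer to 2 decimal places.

N = 82; target position k = 10/100 · 82 = 8.2.
Cumulative frequencies: 7, 24, 48, 58, 74, 82.
Observation 8.2 falls in the class 225 – <250.
L = 225, CF = 7, f = 17, h = 25.
P10 = 225 + ((8.2 − 7)/17)·25 = 225 + 1.76471 = 226.765.

226.76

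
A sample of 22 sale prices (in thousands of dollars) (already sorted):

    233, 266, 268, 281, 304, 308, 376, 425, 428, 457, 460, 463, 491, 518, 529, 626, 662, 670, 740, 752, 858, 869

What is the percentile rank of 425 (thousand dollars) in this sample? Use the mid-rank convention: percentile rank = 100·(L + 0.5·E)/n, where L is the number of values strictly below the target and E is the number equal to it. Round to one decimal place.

34.1

Count below 425: L = 7; count equal: E = 1; n = 22.
Percentile rank = 100·(7 + 0.5·1)/22 = 100·7.5/22 = 34.09.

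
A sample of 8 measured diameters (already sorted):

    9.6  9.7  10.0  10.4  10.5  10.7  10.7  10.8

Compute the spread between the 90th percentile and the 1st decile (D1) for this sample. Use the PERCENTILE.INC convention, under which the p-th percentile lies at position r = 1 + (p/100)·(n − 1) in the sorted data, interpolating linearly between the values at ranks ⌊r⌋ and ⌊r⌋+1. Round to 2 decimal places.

1.06

n = 8.
P10: r = 1.7; ranks 1–2 are 9.6, 9.7; interpolating gives 9.67.
P90: r = 7.3; ranks 7–8 are 10.7, 10.8; interpolating gives 10.73.
Difference: 10.73 − 9.67 = 1.06.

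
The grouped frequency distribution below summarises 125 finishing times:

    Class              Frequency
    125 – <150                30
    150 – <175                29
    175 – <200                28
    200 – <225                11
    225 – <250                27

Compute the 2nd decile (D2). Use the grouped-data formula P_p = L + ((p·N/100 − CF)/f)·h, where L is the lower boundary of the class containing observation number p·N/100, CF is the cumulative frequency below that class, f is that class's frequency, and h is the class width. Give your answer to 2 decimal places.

145.83

N = 125; target position k = 20/100 · 125 = 25.
Cumulative frequencies: 30, 59, 87, 98, 125.
Observation 25 falls in the class 125 – <150.
L = 125, CF = 0, f = 30, h = 25.
P20 = 125 + ((25 − 0)/30)·25 = 125 + 20.8333 = 145.833.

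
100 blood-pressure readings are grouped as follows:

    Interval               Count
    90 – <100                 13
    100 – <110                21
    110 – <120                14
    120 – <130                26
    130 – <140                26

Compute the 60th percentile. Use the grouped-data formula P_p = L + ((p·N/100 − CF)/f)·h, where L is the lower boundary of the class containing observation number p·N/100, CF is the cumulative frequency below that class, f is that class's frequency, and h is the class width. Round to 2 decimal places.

N = 100; target position k = 60/100 · 100 = 60.
Cumulative frequencies: 13, 34, 48, 74, 100.
Observation 60 falls in the class 120 – <130.
L = 120, CF = 48, f = 26, h = 10.
P60 = 120 + ((60 − 48)/26)·10 = 120 + 4.61538 = 124.615.

124.62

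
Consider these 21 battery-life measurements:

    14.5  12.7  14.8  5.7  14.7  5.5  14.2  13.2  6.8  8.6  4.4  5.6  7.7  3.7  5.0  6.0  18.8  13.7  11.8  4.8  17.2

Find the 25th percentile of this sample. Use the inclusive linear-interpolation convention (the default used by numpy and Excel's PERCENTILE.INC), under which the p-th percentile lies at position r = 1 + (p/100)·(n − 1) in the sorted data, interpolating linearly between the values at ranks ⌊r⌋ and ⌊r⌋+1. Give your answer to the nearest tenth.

5.6

Sorted: 3.7, 4.4, 4.8, 5.0, 5.5, 5.6, 5.7, 6.0, 6.8, 7.7, 8.6, 11.8, 12.7, 13.2, 13.7, 14.2, 14.5, 14.7, 14.8, 17.2, 18.8.
n = 21.
r = 1 + (25/100)·(21 − 1) = 1 + 5 = 6.
r is an integer, so P25 is the value at rank 6: 5.6.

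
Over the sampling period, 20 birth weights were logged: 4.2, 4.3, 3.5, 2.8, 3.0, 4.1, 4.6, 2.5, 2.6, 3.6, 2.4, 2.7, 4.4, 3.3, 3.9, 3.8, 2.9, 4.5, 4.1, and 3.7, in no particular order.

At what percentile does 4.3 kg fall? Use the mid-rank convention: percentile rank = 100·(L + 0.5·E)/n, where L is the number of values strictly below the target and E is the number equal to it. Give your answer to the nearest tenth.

82.5

Sorted: 2.4, 2.5, 2.6, 2.7, 2.8, 2.9, 3.0, 3.3, 3.5, 3.6, 3.7, 3.8, 3.9, 4.1, 4.1, 4.2, 4.3, 4.4, 4.5, 4.6.
Count below 4.3: L = 16; count equal: E = 1; n = 20.
Percentile rank = 100·(16 + 0.5·1)/20 = 100·16.5/20 = 82.5.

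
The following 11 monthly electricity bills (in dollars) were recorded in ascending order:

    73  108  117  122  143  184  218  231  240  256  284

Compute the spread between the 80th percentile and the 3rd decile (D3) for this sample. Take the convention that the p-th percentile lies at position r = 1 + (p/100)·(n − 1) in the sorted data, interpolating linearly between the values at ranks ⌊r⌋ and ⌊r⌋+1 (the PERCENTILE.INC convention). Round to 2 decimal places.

118.00

n = 11.
P30: r = 4 (integer) → 122.
P80: r = 9 (integer) → 240.
Difference: 240 − 122 = 118.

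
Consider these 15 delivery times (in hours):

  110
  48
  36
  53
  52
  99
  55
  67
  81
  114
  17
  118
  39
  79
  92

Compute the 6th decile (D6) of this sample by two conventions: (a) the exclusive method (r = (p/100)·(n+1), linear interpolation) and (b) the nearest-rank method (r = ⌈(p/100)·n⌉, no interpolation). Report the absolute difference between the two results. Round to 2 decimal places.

Sorted: 17, 36, 39, 48, 52, 53, 55, 67, 79, 81, 92, 99, 110, 114, 118.
n = 15.
(a) r = 9.6; between ranks 9 (79) and 10 (81): 80.2.
(b) the nearest-rank method: rank 9 → 79.
|80.2 − 79| = 1.2.

1.20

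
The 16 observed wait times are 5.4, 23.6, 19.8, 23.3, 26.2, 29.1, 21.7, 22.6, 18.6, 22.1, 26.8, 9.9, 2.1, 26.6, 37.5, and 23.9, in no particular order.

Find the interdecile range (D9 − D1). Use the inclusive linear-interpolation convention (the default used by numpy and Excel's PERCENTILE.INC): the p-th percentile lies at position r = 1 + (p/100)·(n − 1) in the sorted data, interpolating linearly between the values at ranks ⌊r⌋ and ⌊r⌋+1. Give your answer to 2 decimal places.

Sorted: 2.1, 5.4, 9.9, 18.6, 19.8, 21.7, 22.1, 22.6, 23.3, 23.6, 23.9, 26.2, 26.6, 26.8, 29.1, 37.5.
n = 16.
P10: r = 2.5; ranks 2–3 are 5.4, 9.9; interpolating gives 7.65.
P90: r = 14.5; ranks 14–15 are 26.8, 29.1; interpolating gives 27.95.
Difference: 27.95 − 7.65 = 20.3.

20.30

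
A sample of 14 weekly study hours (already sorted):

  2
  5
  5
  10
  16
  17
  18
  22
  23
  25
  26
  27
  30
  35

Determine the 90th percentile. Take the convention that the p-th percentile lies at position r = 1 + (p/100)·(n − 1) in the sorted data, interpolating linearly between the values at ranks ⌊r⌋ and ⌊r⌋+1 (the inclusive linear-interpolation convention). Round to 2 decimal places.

n = 14.
r = 1 + (90/100)·(14 − 1) = 1 + 11.7 = 12.7.
Rank 12 is 27 and rank 13 is 30.
Interpolate: 27 + 0.7·(30 − 27) = 27 + 0.7·3 = 29.1.

29.10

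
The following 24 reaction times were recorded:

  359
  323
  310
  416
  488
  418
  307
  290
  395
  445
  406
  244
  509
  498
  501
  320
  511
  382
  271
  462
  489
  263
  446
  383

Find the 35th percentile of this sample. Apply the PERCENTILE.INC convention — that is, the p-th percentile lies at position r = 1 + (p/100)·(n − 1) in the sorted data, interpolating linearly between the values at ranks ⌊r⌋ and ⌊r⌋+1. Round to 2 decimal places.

360.15

Sorted: 244, 263, 271, 290, 307, 310, 320, 323, 359, 382, 383, 395, 406, 416, 418, 445, 446, 462, 488, 489, 498, 501, 509, 511.
n = 24.
r = 1 + (35/100)·(24 − 1) = 1 + 8.05 = 9.05.
Rank 9 is 359 and rank 10 is 382.
Interpolate: 359 + 0.05·(382 − 359) = 359 + 0.05·23 = 360.15.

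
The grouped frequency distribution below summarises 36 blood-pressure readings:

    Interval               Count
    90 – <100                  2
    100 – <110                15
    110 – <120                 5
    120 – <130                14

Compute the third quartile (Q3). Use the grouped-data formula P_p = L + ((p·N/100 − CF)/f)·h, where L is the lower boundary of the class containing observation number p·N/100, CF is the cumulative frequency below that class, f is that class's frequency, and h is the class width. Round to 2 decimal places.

N = 36; target position k = 75/100 · 36 = 27.
Cumulative frequencies: 2, 17, 22, 36.
Observation 27 falls in the class 120 – <130.
L = 120, CF = 22, f = 14, h = 10.
P75 = 120 + ((27 − 22)/14)·10 = 120 + 3.57143 = 123.571.

123.57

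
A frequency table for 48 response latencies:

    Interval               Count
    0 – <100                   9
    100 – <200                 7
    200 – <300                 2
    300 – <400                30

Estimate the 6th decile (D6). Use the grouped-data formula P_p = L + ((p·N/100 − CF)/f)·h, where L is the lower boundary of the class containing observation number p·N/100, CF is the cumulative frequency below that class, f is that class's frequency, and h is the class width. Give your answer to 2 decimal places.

N = 48; target position k = 60/100 · 48 = 28.8.
Cumulative frequencies: 9, 16, 18, 48.
Observation 28.8 falls in the class 300 – <400.
L = 300, CF = 18, f = 30, h = 100.
P60 = 300 + ((28.8 − 18)/30)·100 = 300 + 36 = 336.

336.00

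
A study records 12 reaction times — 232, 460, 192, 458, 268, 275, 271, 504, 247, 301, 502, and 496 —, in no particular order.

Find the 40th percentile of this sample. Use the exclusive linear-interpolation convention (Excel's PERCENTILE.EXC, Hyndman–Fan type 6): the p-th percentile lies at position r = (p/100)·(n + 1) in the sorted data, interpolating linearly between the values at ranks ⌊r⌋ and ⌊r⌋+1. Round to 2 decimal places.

271.80

Sorted: 192, 232, 247, 268, 271, 275, 301, 458, 460, 496, 502, 504.
n = 12.
r = (40/100)·(12 + 1) = 5.2.
Rank 5 is 271 and rank 6 is 275.
Interpolate: 271 + 0.2·(275 − 271) = 271 + 0.2·4 = 271.8.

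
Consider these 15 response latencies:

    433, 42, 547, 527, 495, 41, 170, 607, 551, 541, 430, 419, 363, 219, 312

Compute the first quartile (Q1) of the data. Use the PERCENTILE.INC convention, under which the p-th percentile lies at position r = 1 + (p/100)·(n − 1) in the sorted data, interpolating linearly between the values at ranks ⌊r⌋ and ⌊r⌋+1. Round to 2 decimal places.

Sorted: 41, 42, 170, 219, 312, 363, 419, 430, 433, 495, 527, 541, 547, 551, 607.
n = 15.
r = 1 + (25/100)·(15 − 1) = 1 + 3.5 = 4.5.
Rank 4 is 219 and rank 5 is 312.
Interpolate: 219 + 0.5·(312 − 219) = 219 + 0.5·93 = 265.5.

265.50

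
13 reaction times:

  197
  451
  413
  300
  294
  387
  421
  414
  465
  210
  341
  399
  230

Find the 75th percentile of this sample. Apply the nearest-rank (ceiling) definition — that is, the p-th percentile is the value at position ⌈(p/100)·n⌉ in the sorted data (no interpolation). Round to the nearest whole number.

Sorted: 197, 210, 230, 294, 300, 341, 387, 399, 413, 414, 421, 451, 465.
n = 13.
Position = ⌈75/100 · 13⌉ = ⌈9.75⌉ = 10.
The value at rank 10 is 414.

414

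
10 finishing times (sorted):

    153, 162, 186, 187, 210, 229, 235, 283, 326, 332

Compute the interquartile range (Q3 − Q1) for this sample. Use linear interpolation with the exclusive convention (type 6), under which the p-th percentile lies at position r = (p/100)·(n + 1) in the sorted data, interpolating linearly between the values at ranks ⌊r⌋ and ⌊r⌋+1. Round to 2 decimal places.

113.75

n = 10.
P25: r = 2.75; ranks 2–3 are 162, 186; interpolating gives 180.
P75: r = 8.25; ranks 8–9 are 283, 326; interpolating gives 293.75.
Difference: 293.75 − 180 = 113.75.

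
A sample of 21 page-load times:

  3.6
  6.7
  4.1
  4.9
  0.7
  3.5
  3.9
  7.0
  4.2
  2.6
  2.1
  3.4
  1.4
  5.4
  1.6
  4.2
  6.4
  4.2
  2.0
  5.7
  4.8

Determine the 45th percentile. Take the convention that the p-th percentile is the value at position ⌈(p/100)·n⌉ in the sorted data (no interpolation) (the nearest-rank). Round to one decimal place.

Sorted: 0.7, 1.4, 1.6, 2.0, 2.1, 2.6, 3.4, 3.5, 3.6, 3.9, 4.1, 4.2, 4.2, 4.2, 4.8, 4.9, 5.4, 5.7, 6.4, 6.7, 7.0.
n = 21.
Position = ⌈45/100 · 21⌉ = ⌈9.45⌉ = 10.
The value at rank 10 is 3.9.

3.9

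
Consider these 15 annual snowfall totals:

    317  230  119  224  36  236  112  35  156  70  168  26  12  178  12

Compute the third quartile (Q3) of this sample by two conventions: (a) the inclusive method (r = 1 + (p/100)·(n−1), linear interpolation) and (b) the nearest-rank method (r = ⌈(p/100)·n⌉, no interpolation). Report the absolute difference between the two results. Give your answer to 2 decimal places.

Sorted: 12, 12, 26, 35, 36, 70, 112, 119, 156, 168, 178, 224, 230, 236, 317.
n = 15.
(a) r = 11.5; between ranks 11 (178) and 12 (224): 201.
(b) the nearest-rank method: rank 12 → 224.
|201 − 224| = 23.

23.00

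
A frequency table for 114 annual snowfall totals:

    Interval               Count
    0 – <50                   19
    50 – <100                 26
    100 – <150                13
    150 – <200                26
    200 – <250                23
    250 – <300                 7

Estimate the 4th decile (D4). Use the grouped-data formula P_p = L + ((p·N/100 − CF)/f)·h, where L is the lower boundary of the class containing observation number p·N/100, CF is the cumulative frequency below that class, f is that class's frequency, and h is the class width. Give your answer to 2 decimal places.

N = 114; target position k = 40/100 · 114 = 45.6.
Cumulative frequencies: 19, 45, 58, 84, 107, 114.
Observation 45.6 falls in the class 100 – <150.
L = 100, CF = 45, f = 13, h = 50.
P40 = 100 + ((45.6 − 45)/13)·50 = 100 + 2.30769 = 102.308.

102.31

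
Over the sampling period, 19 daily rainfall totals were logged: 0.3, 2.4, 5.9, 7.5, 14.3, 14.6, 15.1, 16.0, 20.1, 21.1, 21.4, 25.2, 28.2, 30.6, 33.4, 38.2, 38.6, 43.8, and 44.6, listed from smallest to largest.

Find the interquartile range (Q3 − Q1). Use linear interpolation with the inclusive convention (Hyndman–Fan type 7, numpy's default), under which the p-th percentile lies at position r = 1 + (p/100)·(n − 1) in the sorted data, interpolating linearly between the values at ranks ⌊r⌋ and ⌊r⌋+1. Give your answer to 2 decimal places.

17.55

n = 19.
P25: r = 5.5; ranks 5–6 are 14.3, 14.6; interpolating gives 14.45.
P75: r = 14.5; ranks 14–15 are 30.6, 33.4; interpolating gives 32.
Difference: 32 − 14.45 = 17.55.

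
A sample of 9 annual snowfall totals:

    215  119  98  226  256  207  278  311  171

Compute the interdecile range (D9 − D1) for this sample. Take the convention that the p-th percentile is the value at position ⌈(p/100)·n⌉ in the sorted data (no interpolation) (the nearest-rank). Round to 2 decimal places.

213.00

Sorted: 98, 119, 171, 207, 215, 226, 256, 278, 311.
n = 9.
P10: rank ⌈10/100·9⌉ = 1 → 98.
P90: rank ⌈90/100·9⌉ = 9 → 311.
Difference: 311 − 98 = 213.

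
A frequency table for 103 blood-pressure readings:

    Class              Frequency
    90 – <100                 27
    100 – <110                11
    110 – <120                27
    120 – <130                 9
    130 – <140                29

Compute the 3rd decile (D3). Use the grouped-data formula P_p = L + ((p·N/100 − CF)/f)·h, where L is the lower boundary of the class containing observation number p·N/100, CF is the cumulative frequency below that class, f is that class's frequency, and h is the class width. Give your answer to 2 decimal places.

N = 103; target position k = 30/100 · 103 = 30.9.
Cumulative frequencies: 27, 38, 65, 74, 103.
Observation 30.9 falls in the class 100 – <110.
L = 100, CF = 27, f = 11, h = 10.
P30 = 100 + ((30.9 − 27)/11)·10 = 100 + 3.54545 = 103.545.

103.55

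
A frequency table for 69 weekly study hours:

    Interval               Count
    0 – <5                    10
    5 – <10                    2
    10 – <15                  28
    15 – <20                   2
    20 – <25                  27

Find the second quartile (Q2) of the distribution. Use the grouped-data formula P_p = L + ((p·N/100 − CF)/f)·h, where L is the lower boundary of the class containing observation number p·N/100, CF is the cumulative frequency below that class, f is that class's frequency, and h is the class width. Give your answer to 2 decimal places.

N = 69; target position k = 50/100 · 69 = 34.5.
Cumulative frequencies: 10, 12, 40, 42, 69.
Observation 34.5 falls in the class 10 – <15.
L = 10, CF = 12, f = 28, h = 5.
P50 = 10 + ((34.5 − 12)/28)·5 = 10 + 4.01786 = 14.0179.

14.02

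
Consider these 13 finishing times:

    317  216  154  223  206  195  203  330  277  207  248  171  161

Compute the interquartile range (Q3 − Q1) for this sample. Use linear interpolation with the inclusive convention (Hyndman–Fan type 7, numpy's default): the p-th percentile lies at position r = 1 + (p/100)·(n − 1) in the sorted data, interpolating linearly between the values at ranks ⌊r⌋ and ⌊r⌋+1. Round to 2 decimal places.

53.00

Sorted: 154, 161, 171, 195, 203, 206, 207, 216, 223, 248, 277, 317, 330.
n = 13.
P25: r = 4 (integer) → 195.
P75: r = 10 (integer) → 248.
Difference: 248 − 195 = 53.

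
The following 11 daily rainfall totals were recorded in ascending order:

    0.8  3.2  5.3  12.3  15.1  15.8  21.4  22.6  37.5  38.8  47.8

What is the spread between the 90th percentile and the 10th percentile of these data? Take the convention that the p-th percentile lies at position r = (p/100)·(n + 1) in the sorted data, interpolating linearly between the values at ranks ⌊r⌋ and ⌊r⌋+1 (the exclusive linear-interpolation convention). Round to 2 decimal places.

44.72

n = 11.
P10: r = 1.2; ranks 1–2 are 0.8, 3.2; interpolating gives 1.28.
P90: r = 10.8; ranks 10–11 are 38.8, 47.8; interpolating gives 46.
Difference: 46 − 1.28 = 44.72.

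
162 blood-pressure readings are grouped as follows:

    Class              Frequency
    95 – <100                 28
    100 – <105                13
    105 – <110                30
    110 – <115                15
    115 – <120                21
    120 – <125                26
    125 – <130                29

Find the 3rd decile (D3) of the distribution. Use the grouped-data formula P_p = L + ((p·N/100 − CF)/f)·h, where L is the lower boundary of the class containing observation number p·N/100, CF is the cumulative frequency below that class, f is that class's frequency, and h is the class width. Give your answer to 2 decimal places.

N = 162; target position k = 30/100 · 162 = 48.6.
Cumulative frequencies: 28, 41, 71, 86, 107, 133, 162.
Observation 48.6 falls in the class 105 – <110.
L = 105, CF = 41, f = 30, h = 5.
P30 = 105 + ((48.6 − 41)/30)·5 = 105 + 1.26667 = 106.267.

106.27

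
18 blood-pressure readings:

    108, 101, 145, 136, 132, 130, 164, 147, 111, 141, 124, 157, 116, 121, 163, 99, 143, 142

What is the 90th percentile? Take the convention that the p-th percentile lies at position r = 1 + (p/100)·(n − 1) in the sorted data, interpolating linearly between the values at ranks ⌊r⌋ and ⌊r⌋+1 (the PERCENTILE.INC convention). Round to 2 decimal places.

Sorted: 99, 101, 108, 111, 116, 121, 124, 130, 132, 136, 141, 142, 143, 145, 147, 157, 163, 164.
n = 18.
r = 1 + (90/100)·(18 − 1) = 1 + 15.3 = 16.3.
Rank 16 is 157 and rank 17 is 163.
Interpolate: 157 + 0.3·(163 − 157) = 157 + 0.3·6 = 158.8.

158.80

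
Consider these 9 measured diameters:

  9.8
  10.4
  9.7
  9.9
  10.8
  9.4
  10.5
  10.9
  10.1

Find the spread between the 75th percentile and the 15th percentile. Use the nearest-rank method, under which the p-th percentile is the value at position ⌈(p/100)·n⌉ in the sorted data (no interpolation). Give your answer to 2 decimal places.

Sorted: 9.4, 9.7, 9.8, 9.9, 10.1, 10.4, 10.5, 10.8, 10.9.
n = 9.
P15: rank ⌈15/100·9⌉ = 2 → 9.7.
P75: rank ⌈75/100·9⌉ = 7 → 10.5.
Difference: 10.5 − 9.7 = 0.8.

0.80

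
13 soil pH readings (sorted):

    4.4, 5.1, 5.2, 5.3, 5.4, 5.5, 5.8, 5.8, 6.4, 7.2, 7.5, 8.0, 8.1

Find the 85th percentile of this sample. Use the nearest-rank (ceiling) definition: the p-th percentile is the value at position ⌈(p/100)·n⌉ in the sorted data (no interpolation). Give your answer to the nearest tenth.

n = 13.
Position = ⌈85/100 · 13⌉ = ⌈11.05⌉ = 12.
The value at rank 12 is 8.0.

8.0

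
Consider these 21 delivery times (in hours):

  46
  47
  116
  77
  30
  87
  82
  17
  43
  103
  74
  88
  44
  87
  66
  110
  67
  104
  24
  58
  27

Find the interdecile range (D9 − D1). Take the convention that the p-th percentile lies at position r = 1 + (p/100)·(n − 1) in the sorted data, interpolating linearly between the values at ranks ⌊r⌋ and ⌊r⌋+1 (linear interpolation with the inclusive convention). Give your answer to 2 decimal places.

Sorted: 17, 24, 27, 30, 43, 44, 46, 47, 58, 66, 67, 74, 77, 82, 87, 87, 88, 103, 104, 110, 116.
n = 21.
P10: r = 3 (integer) → 27.
P90: r = 19 (integer) → 104.
Difference: 104 − 27 = 77.

77.00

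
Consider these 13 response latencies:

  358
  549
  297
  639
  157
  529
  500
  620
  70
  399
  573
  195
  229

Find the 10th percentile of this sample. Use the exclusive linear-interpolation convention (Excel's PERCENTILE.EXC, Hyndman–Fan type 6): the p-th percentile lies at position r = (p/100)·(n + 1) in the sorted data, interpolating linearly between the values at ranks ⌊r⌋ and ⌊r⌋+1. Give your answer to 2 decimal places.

104.80

Sorted: 70, 157, 195, 229, 297, 358, 399, 500, 529, 549, 573, 620, 639.
n = 13.
r = (10/100)·(13 + 1) = 1.4.
Rank 1 is 70 and rank 2 is 157.
Interpolate: 70 + 0.4·(157 − 70) = 70 + 0.4·87 = 104.8.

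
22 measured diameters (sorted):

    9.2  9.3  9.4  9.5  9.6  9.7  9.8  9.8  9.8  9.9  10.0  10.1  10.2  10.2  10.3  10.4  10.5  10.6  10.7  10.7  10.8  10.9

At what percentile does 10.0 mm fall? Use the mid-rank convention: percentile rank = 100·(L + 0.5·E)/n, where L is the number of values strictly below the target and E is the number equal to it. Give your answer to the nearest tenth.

47.7

Count below 10.0: L = 10; count equal: E = 1; n = 22.
Percentile rank = 100·(10 + 0.5·1)/22 = 100·10.5/22 = 47.73.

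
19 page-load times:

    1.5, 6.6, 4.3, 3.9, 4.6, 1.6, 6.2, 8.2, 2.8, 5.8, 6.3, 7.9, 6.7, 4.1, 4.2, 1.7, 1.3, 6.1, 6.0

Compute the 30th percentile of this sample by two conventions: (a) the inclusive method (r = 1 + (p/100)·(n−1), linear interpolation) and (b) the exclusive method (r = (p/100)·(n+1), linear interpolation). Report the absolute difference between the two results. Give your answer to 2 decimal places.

Sorted: 1.3, 1.5, 1.6, 1.7, 2.8, 3.9, 4.1, 4.2, 4.3, 4.6, 5.8, 6.0, 6.1, 6.2, 6.3, 6.6, 6.7, 7.9, 8.2.
n = 19.
(a) r = 6.4; between ranks 6 (3.9) and 7 (4.1): 3.98.
(b) r = 6 → value at rank 6 = 3.9.
|3.98 − 3.9| = 0.08.

0.08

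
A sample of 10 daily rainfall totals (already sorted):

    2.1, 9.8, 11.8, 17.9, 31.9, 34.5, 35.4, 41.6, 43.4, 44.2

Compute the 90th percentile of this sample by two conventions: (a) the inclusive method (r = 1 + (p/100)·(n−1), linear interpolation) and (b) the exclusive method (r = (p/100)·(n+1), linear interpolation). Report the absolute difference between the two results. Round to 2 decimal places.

n = 10.
(a) r = 9.1; between ranks 9 (43.4) and 10 (44.2): 43.48.
(b) r = 9.9; between ranks 9 (43.4) and 10 (44.2): 44.12.
|43.48 − 44.12| = 0.64.

0.64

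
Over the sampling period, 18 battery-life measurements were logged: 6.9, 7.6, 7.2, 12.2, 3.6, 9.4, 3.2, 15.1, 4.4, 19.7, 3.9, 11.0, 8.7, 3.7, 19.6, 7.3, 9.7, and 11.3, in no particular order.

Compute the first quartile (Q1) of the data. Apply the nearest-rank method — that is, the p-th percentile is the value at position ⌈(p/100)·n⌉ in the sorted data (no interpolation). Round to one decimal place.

Sorted: 3.2, 3.6, 3.7, 3.9, 4.4, 6.9, 7.2, 7.3, 7.6, 8.7, 9.4, 9.7, 11.0, 11.3, 12.2, 15.1, 19.6, 19.7.
n = 18.
Position = ⌈25/100 · 18⌉ = ⌈4.5⌉ = 5.
The value at rank 5 is 4.4.

4.4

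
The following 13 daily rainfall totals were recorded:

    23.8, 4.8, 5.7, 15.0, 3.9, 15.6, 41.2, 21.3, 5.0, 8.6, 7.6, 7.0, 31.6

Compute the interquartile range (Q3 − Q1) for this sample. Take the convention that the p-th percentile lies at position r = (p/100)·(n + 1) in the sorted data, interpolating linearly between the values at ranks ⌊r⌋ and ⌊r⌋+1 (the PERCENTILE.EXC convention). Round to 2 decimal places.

Sorted: 3.9, 4.8, 5.0, 5.7, 7.0, 7.6, 8.6, 15.0, 15.6, 21.3, 23.8, 31.6, 41.2.
n = 13.
P25: r = 3.5; ranks 3–4 are 5.0, 5.7; interpolating gives 5.35.
P75: r = 10.5; ranks 10–11 are 21.3, 23.8; interpolating gives 22.55.
Difference: 22.55 − 5.35 = 17.2.

17.20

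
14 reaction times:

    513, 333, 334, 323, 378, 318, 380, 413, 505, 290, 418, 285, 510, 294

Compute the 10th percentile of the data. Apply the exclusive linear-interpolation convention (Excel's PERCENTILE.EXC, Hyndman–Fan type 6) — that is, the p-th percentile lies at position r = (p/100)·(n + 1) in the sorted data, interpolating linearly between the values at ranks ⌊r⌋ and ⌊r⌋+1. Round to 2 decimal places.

Sorted: 285, 290, 294, 318, 323, 333, 334, 378, 380, 413, 418, 505, 510, 513.
n = 14.
r = (10/100)·(14 + 1) = 1.5.
Rank 1 is 285 and rank 2 is 290.
Interpolate: 285 + 0.5·(290 − 285) = 285 + 0.5·5 = 287.5.

287.50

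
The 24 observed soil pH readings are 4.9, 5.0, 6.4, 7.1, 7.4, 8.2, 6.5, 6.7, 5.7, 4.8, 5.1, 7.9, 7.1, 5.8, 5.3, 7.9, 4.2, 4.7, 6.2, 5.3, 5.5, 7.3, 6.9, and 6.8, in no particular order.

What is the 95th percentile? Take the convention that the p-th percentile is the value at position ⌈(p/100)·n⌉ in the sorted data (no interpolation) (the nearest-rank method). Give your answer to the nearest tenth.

Sorted: 4.2, 4.7, 4.8, 4.9, 5.0, 5.1, 5.3, 5.3, 5.5, 5.7, 5.8, 6.2, 6.4, 6.5, 6.7, 6.8, 6.9, 7.1, 7.1, 7.3, 7.4, 7.9, 7.9, 8.2.
n = 24.
Position = ⌈95/100 · 24⌉ = ⌈22.8⌉ = 23.
The value at rank 23 is 7.9.

7.9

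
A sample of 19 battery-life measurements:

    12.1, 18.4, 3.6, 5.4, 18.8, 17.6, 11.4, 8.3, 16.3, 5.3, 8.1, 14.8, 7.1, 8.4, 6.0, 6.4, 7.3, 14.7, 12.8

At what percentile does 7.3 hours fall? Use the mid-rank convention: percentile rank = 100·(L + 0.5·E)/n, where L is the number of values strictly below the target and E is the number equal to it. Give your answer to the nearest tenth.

34.2

Sorted: 3.6, 5.3, 5.4, 6.0, 6.4, 7.1, 7.3, 8.1, 8.3, 8.4, 11.4, 12.1, 12.8, 14.7, 14.8, 16.3, 17.6, 18.4, 18.8.
Count below 7.3: L = 6; count equal: E = 1; n = 19.
Percentile rank = 100·(6 + 0.5·1)/19 = 100·6.5/19 = 34.21.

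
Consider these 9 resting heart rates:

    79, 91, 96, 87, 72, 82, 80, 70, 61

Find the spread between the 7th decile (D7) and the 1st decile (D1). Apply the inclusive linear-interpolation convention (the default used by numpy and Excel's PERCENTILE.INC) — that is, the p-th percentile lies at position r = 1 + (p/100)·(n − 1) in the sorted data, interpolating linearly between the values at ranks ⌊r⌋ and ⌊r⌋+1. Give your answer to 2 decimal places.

Sorted: 61, 70, 72, 79, 80, 82, 87, 91, 96.
n = 9.
P10: r = 1.8; ranks 1–2 are 61, 70; interpolating gives 68.2.
P70: r = 6.6; ranks 6–7 are 82, 87; interpolating gives 85.
Difference: 85 − 68.2 = 16.8.

16.80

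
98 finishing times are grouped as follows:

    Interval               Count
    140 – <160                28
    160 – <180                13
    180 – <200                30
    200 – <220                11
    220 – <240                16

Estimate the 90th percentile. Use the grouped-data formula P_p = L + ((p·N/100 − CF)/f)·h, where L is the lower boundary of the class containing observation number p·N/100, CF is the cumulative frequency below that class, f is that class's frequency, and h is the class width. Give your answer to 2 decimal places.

227.75

N = 98; target position k = 90/100 · 98 = 88.2.
Cumulative frequencies: 28, 41, 71, 82, 98.
Observation 88.2 falls in the class 220 – <240.
L = 220, CF = 82, f = 16, h = 20.
P90 = 220 + ((88.2 − 82)/16)·20 = 220 + 7.75 = 227.75.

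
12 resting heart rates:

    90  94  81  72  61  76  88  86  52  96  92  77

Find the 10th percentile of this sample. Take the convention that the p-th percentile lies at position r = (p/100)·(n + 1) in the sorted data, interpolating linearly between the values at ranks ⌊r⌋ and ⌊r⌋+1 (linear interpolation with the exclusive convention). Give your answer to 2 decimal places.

54.70

Sorted: 52, 61, 72, 76, 77, 81, 86, 88, 90, 92, 94, 96.
n = 12.
r = (10/100)·(12 + 1) = 1.3.
Rank 1 is 52 and rank 2 is 61.
Interpolate: 52 + 0.3·(61 − 52) = 52 + 0.3·9 = 54.7.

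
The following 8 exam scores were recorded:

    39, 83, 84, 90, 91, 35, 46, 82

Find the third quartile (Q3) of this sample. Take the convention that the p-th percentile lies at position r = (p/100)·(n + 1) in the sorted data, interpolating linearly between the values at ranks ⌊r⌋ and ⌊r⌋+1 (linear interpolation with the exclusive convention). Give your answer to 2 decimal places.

88.50

Sorted: 35, 39, 46, 82, 83, 84, 90, 91.
n = 8.
r = (75/100)·(8 + 1) = 6.75.
Rank 6 is 84 and rank 7 is 90.
Interpolate: 84 + 0.75·(90 − 84) = 84 + 0.75·6 = 88.5.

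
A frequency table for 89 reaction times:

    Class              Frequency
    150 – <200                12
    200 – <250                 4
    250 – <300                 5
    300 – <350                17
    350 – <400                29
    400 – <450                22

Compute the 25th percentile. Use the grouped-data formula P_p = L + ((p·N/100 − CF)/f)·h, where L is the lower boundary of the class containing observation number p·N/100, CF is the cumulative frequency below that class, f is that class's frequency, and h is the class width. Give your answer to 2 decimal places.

303.68

N = 89; target position k = 25/100 · 89 = 22.25.
Cumulative frequencies: 12, 16, 21, 38, 67, 89.
Observation 22.25 falls in the class 300 – <350.
L = 300, CF = 21, f = 17, h = 50.
P25 = 300 + ((22.25 − 21)/17)·50 = 300 + 3.67647 = 303.676.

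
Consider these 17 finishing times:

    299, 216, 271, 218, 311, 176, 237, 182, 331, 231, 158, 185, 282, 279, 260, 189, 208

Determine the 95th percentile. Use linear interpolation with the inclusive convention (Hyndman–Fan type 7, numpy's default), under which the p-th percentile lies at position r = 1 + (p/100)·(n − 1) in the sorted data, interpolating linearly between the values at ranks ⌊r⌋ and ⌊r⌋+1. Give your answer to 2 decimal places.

315.00

Sorted: 158, 176, 182, 185, 189, 208, 216, 218, 231, 237, 260, 271, 279, 282, 299, 311, 331.
n = 17.
r = 1 + (95/100)·(17 − 1) = 1 + 15.2 = 16.2.
Rank 16 is 311 and rank 17 is 331.
Interpolate: 311 + 0.2·(331 − 311) = 311 + 0.2·20 = 315.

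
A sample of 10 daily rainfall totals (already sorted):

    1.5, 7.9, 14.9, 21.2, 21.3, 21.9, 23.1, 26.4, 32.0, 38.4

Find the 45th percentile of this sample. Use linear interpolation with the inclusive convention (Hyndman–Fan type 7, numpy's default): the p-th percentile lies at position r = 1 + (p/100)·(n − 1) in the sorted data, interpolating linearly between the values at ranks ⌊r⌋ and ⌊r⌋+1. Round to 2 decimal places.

21.33

n = 10.
r = 1 + (45/100)·(10 − 1) = 1 + 4.05 = 5.05.
Rank 5 is 21.3 and rank 6 is 21.9.
Interpolate: 21.3 + 0.05·(21.9 − 21.3) = 21.3 + 0.05·0.6 = 21.33.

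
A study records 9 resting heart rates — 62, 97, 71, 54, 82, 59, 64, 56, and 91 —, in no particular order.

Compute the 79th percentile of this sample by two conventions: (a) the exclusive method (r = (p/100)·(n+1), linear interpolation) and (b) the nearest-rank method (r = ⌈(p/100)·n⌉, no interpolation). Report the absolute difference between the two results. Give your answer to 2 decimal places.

Sorted: 54, 56, 59, 62, 64, 71, 82, 91, 97.
n = 9.
(a) r = 7.9; between ranks 7 (82) and 8 (91): 90.1.
(b) the nearest-rank method: rank 8 → 91.
|90.1 − 91| = 0.9.

0.90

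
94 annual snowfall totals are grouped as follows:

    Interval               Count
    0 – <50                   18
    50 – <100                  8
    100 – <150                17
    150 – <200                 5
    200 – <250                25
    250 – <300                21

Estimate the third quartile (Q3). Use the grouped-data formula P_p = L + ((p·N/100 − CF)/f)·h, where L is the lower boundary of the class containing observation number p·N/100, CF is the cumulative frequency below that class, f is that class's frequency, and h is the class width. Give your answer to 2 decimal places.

245.00

N = 94; target position k = 75/100 · 94 = 70.5.
Cumulative frequencies: 18, 26, 43, 48, 73, 94.
Observation 70.5 falls in the class 200 – <250.
L = 200, CF = 48, f = 25, h = 50.
P75 = 200 + ((70.5 − 48)/25)·50 = 200 + 45 = 245.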